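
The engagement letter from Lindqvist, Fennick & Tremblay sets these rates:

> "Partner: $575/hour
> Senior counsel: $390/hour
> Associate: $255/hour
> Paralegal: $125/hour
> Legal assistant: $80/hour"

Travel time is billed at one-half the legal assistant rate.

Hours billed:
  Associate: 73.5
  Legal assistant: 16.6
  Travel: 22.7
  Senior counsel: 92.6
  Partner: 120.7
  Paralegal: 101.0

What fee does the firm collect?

$139,120.00

Partner: 120.7 × $575 = $69,402.50
Senior counsel: 92.6 × $390 = $36,114.00
Associate: 73.5 × $255 = $18,742.50
Paralegal: 101.0 × $125 = $12,625.00
Legal assistant: 16.6 × $80 = $1,328.00
Subtotal: $69,402.50 + $36,114.00 + $18,742.50 + $12,625.00 + $1,328.00 = $138,212.00
Travel: 22.7 × ($80 ÷ 2) = 22.7 × $40.00 = $908.00
Total: $138,212.00 + $908.00 = $139,120.00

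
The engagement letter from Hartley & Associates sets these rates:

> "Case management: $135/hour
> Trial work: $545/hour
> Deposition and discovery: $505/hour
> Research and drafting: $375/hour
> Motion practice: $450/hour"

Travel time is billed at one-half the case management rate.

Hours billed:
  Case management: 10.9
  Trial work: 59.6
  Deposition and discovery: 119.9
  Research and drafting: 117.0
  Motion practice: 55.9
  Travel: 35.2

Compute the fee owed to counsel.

$165,909.00

Case management: 10.9 × $135 = $1,471.50
Trial work: 59.6 × $545 = $32,482.00
Deposition and discovery: 119.9 × $505 = $60,549.50
Research and drafting: 117.0 × $375 = $43,875.00
Motion practice: 55.9 × $450 = $25,155.00
Subtotal: $1,471.50 + $32,482.00 + $60,549.50 + $43,875.00 + $25,155.00 = $163,533.00
Travel: 35.2 × ($135 ÷ 2) = 35.2 × $67.50 = $2,376.00
Total: $163,533.00 + $2,376.00 = $165,909.00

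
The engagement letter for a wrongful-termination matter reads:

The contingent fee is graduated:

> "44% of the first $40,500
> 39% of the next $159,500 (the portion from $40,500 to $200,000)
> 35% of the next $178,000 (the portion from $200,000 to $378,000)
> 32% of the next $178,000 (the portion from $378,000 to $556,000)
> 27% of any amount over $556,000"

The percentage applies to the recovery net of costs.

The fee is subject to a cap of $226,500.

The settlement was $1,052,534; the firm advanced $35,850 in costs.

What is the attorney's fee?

$226,500.00

Fee base (net of costs): $1,052,534 − $35,850 = $1,016,684
First $40,500 at 44% = $17,820.00
Next $159,500 at 39% = $62,205.00
Next $178,000 at 35% = $62,300.00
Next $178,000 at 32% = $56,960.00
Remaining $460,684 at 27% = $124,384.68
Fee: $17,820.00 + $62,205.00 + $62,300.00 + $56,960.00 + $124,384.68 = $323,669.68
$323,669.68 exceeds the $226,500 cap, so the fee is capped at $226,500.00.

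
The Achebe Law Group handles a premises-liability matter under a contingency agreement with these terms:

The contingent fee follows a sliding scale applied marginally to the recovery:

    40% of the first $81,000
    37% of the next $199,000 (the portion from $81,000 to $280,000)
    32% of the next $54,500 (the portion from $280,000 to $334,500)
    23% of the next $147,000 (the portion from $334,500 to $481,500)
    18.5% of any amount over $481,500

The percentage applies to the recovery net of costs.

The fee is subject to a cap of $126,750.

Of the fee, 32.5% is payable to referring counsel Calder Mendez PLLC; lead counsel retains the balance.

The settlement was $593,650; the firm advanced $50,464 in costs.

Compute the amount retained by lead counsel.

Fee base (net of costs): $593,650 − $50,464 = $543,186
First $81,000 at 40% = $32,400.00
Next $199,000 at 37% = $73,630.00
Next $54,500 at 32% = $17,440.00
Next $147,000 at 23% = $33,810.00
Remaining $61,686 at 18.5% = $11,411.91
Fee: $32,400.00 + $73,630.00 + $17,440.00 + $33,810.00 + $11,411.91 = $168,691.91
$168,691.91 exceeds the $126,750 cap, so the fee is capped at $126,750.00.
Referral share: 32.5% of $126,750.00 = $41,193.75; lead counsel retains $126,750.00 − $41,193.75 = $85,556.25.

$85,556.25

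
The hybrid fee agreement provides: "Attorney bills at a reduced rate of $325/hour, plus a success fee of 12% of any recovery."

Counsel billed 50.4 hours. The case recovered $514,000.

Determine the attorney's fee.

$78,060.00

Hourly: 50.4 × $325 = $16,380.00
Success fee: 12% of $514,000 = $61,680.00
Total: $16,380.00 + $61,680.00 = $78,060.00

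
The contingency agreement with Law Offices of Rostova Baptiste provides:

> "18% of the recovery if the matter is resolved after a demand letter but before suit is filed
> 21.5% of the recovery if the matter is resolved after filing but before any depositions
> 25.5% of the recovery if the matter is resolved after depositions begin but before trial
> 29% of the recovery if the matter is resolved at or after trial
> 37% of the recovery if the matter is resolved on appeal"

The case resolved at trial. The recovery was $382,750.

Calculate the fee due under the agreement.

The matter resolved at trial, so the 29% rate applies.
$382,750 × 29% = $110,997.50

$110,997.50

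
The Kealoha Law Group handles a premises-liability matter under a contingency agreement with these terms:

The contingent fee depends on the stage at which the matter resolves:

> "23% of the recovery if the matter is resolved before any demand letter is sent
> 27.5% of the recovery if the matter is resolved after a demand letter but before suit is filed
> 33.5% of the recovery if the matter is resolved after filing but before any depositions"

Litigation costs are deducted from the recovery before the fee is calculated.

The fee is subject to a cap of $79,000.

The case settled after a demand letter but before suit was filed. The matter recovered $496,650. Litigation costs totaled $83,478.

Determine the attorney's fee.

$79,000.00

Fee base (net of costs): $496,650 − $83,478 = $413,172
The matter settled after a demand letter but before suit was filed, so the 27.5% rate applies.
$413,172 × 27.5% = $113,622.30
$113,622.30 exceeds the $79,000 cap, so the fee is capped at $79,000.00.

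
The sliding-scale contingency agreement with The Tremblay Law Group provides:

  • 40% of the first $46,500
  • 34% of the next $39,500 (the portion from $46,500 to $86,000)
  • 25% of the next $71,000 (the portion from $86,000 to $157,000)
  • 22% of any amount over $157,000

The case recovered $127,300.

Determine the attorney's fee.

First $46,500 at 40% = $18,600.00
Next $39,500 at 34% = $13,430.00
Remaining $41,300 at 25% = $10,325.00
Fee: $18,600.00 + $13,430.00 + $10,325.00 = $42,355.00

$42,355.00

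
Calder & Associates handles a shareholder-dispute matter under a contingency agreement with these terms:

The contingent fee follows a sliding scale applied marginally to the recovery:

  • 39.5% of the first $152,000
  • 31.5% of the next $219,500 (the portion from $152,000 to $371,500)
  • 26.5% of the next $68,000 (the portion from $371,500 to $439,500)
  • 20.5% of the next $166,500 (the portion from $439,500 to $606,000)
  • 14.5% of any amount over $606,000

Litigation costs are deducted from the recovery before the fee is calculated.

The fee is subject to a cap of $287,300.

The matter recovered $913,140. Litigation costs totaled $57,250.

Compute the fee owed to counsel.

$217,569.05

Fee base (net of costs): $913,140 − $57,250 = $855,890
First $152,000 at 39.5% = $60,040.00
Next $219,500 at 31.5% = $69,142.50
Next $68,000 at 26.5% = $18,020.00
Next $166,500 at 20.5% = $34,132.50
Remaining $249,890 at 14.5% = $36,234.05
Fee: $60,040.00 + $69,142.50 + $18,020.00 + $34,132.50 + $36,234.05 = $217,569.05
$217,569.05 is under the $287,300 cap.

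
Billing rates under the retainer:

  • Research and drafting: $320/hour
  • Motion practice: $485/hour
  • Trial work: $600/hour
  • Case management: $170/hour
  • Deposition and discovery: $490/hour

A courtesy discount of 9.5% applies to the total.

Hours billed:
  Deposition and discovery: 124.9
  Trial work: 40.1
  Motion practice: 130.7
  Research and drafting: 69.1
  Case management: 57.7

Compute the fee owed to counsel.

Research and drafting: 69.1 × $320 = $22,112.00
Motion practice: 130.7 × $485 = $63,389.50
Trial work: 40.1 × $600 = $24,060.00
Case management: 57.7 × $170 = $9,809.00
Deposition and discovery: 124.9 × $490 = $61,201.00
Subtotal: $180,571.50
Less 9.5% discount: −$17,154.29
Total: $180,571.50 − $17,154.29 = $163,417.21

$163,417.21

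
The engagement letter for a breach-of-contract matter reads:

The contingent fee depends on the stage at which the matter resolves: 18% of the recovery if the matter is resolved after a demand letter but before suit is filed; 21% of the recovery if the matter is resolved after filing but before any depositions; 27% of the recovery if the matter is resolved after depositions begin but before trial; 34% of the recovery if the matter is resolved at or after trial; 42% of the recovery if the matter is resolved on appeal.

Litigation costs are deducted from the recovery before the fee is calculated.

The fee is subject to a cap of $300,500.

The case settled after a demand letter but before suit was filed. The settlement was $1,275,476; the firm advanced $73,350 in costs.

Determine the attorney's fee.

Fee base (net of costs): $1,275,476 − $73,350 = $1,202,126
The matter settled after a demand letter but before suit was filed, so the 18% rate applies.
$1,202,126 × 18% = $216,382.68
$216,382.68 is under the $300,500 cap.

$216,382.68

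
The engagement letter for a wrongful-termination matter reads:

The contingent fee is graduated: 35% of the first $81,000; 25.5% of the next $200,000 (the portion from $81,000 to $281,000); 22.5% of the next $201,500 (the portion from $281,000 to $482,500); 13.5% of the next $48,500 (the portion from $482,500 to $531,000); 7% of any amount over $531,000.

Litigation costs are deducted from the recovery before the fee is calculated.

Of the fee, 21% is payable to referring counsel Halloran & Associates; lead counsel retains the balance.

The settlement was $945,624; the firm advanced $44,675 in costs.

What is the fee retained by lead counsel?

$124,133.83

Fee base (net of costs): $945,624 − $44,675 = $900,949
First $81,000 at 35% = $28,350.00
Next $200,000 at 25.5% = $51,000.00
Next $201,500 at 22.5% = $45,337.50
Next $48,500 at 13.5% = $6,547.50
Remaining $369,949 at 7% = $25,896.43
Fee: $28,350.00 + $51,000.00 + $45,337.50 + $6,547.50 + $25,896.43 = $157,131.43
Referral share: 21% of $157,131.43 = $32,997.60; lead counsel retains $157,131.43 − $32,997.60 = $124,133.83.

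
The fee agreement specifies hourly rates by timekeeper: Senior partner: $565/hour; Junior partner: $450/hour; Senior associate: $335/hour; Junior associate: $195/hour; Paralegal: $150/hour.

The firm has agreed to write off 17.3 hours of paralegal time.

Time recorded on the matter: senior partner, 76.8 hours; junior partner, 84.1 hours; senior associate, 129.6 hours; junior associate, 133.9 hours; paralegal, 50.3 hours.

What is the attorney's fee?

$155,713.50

Senior partner: 76.8 × $565 = $43,392.00
Junior partner: 84.1 × $450 = $37,845.00
Senior associate: 129.6 × $335 = $43,416.00
Junior associate: 133.9 × $195 = $26,110.50
Paralegal: 50.3 × $150 = $7,545.00
Subtotal: $158,308.50
Write-off: 17.3 × $150 = $2,595.00
Total: $158,308.50 − $2,595.00 = $155,713.50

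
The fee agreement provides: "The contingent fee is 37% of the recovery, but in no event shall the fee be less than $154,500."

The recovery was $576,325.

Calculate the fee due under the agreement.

37% of $576,325 = $213,240.25
That exceeds the $154,500 minimum.

$213,240.25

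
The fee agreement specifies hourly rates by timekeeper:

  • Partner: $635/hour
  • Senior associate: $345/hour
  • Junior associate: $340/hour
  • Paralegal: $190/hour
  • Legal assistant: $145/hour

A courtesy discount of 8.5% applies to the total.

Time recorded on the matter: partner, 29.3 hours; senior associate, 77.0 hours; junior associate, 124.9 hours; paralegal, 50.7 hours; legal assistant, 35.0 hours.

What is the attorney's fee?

Partner: 29.3 × $635 = $18,605.50
Senior associate: 77.0 × $345 = $26,565.00
Junior associate: 124.9 × $340 = $42,466.00
Paralegal: 50.7 × $190 = $9,633.00
Legal assistant: 35.0 × $145 = $5,075.00
Subtotal: $102,344.50
Less 8.5% discount: −$8,699.28
Total: $102,344.50 − $8,699.28 = $93,645.22

$93,645.22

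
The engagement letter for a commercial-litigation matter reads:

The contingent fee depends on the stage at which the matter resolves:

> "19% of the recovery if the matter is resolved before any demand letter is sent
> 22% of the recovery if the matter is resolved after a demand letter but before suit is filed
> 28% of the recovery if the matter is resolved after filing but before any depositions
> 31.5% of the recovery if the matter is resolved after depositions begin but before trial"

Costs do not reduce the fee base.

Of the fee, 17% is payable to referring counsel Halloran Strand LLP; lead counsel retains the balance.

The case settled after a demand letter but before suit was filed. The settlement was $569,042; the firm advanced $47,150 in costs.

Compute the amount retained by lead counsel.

Fee base is the gross recovery, $569,042; costs are reimbursed separately.
The matter settled after a demand letter but before suit was filed, so the 22% rate applies.
$569,042 × 22% = $125,189.24
Referral share: 17% of $125,189.24 = $21,282.17; lead counsel retains $125,189.24 − $21,282.17 = $103,907.07.

$103,907.07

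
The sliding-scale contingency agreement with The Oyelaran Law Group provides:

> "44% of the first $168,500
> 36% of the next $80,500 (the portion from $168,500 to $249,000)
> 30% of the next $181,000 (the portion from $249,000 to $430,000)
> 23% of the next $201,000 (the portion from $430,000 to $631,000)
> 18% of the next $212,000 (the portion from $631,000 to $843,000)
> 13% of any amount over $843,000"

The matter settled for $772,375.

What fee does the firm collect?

First $168,500 at 44% = $74,140.00
Next $80,500 at 36% = $28,980.00
Next $181,000 at 30% = $54,300.00
Next $201,000 at 23% = $46,230.00
Remaining $141,375 at 18% = $25,447.50
Fee: $74,140.00 + $28,980.00 + $54,300.00 + $46,230.00 + $25,447.50 = $229,097.50

$229,097.50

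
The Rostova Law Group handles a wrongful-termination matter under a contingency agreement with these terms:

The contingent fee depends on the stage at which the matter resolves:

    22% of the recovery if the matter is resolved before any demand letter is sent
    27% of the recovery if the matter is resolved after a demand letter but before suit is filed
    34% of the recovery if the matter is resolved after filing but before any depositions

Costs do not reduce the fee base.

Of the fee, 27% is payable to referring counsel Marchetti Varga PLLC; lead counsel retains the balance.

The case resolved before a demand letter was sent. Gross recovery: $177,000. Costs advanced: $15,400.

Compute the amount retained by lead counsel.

Fee base is the gross recovery, $177,000; costs are reimbursed separately.
The matter resolved before a demand letter was sent, so the 22% rate applies.
$177,000 × 22% = $38,940.00
Referral share: 27% of $38,940.00 = $10,513.80; lead counsel retains $38,940.00 − $10,513.80 = $28,426.20.

$28,426.20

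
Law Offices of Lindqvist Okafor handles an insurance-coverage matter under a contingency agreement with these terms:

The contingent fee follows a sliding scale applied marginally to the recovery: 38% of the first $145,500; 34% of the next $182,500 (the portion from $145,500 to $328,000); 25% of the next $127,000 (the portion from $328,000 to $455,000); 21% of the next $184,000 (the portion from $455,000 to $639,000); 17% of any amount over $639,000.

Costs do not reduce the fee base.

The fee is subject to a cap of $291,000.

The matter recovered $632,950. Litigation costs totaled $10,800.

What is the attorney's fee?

Fee base is the gross recovery, $632,950; costs are reimbursed separately.
First $145,500 at 38% = $55,290.00
Next $182,500 at 34% = $62,050.00
Next $127,000 at 25% = $31,750.00
Remaining $177,950 at 21% = $37,369.50
Fee: $55,290.00 + $62,050.00 + $31,750.00 + $37,369.50 = $186,459.50
$186,459.50 is under the $291,000 cap.

$186,459.50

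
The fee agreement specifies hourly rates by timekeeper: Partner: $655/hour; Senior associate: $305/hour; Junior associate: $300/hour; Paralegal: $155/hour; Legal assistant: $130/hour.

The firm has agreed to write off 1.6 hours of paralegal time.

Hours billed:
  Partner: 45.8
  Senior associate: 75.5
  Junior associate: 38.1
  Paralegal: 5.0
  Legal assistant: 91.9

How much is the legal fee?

Partner: 45.8 × $655 = $29,999.00
Senior associate: 75.5 × $305 = $23,027.50
Junior associate: 38.1 × $300 = $11,430.00
Paralegal: 5.0 × $155 = $775.00
Legal assistant: 91.9 × $130 = $11,947.00
Subtotal: $77,178.50
Write-off: 1.6 × $155 = $248.00
Total: $77,178.50 − $248.00 = $76,930.50

$76,930.50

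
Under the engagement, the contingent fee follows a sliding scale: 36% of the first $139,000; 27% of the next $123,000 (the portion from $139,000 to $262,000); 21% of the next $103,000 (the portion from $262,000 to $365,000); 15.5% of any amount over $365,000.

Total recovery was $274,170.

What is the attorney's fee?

First $139,000 at 36% = $50,040.00
Next $123,000 at 27% = $33,210.00
Remaining $12,170 at 21% = $2,555.70
Fee: $50,040.00 + $33,210.00 + $2,555.70 = $85,805.70

$85,805.70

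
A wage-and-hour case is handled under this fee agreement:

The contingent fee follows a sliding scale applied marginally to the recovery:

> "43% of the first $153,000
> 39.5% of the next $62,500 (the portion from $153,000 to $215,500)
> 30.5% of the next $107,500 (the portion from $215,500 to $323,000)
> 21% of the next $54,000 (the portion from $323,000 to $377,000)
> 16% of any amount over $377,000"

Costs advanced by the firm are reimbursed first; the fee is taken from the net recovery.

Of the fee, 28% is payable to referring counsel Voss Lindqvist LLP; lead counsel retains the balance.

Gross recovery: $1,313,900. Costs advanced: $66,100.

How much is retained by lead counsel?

Fee base (net of costs): $1,313,900 − $66,100 = $1,247,800
First $153,000 at 43% = $65,790.00
Next $62,500 at 39.5% = $24,687.50
Next $107,500 at 30.5% = $32,787.50
Next $54,000 at 21% = $11,340.00
Remaining $870,800 at 16% = $139,328.00
Fee: $65,790.00 + $24,687.50 + $32,787.50 + $11,340.00 + $139,328.00 = $273,933.00
Referral share: 28% of $273,933.00 = $76,701.24; lead counsel retains $273,933.00 − $76,701.24 = $197,231.76.

$197,231.76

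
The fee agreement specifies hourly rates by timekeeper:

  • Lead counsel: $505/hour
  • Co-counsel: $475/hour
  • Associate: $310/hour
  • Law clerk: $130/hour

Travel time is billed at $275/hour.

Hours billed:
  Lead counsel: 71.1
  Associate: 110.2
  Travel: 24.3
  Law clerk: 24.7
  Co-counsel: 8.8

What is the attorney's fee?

Lead counsel: 71.1 × $505 = $35,905.50
Co-counsel: 8.8 × $475 = $4,180.00
Associate: 110.2 × $310 = $34,162.00
Law clerk: 24.7 × $130 = $3,211.00
Subtotal: $35,905.50 + $4,180.00 + $34,162.00 + $3,211.00 = $77,458.50
Travel: 24.3 × $275 = $6,682.50
Total: $77,458.50 + $6,682.50 = $84,141.00

$84,141.00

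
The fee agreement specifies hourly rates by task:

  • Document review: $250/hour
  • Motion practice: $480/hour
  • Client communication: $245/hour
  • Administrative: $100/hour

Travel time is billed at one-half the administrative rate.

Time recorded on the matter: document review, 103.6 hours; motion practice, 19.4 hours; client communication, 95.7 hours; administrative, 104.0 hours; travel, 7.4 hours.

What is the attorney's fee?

Document review: 103.6 × $250 = $25,900.00
Motion practice: 19.4 × $480 = $9,312.00
Client communication: 95.7 × $245 = $23,446.50
Administrative: 104.0 × $100 = $10,400.00
Subtotal: $25,900.00 + $9,312.00 + $23,446.50 + $10,400.00 = $69,058.50
Travel: 7.4 × ($100 ÷ 2) = 7.4 × $50.00 = $370.00
Total: $69,058.50 + $370.00 = $69,428.50

$69,428.50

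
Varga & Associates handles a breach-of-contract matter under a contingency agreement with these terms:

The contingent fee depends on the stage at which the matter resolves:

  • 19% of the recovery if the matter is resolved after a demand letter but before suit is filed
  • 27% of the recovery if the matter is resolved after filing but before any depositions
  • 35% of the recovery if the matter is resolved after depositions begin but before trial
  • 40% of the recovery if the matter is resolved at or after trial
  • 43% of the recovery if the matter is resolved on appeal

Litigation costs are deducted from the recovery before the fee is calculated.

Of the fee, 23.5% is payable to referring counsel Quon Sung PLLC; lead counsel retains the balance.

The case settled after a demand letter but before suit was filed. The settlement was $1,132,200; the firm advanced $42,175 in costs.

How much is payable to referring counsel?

Fee base (net of costs): $1,132,200 − $42,175 = $1,090,025
The matter settled after a demand letter but before suit was filed, so the 19% rate applies.
$1,090,025 × 19% = $207,104.75
Referral share: 23.5% of $207,104.75 = $48,669.62; lead counsel retains $207,104.75 − $48,669.62 = $158,435.13.

$48,669.62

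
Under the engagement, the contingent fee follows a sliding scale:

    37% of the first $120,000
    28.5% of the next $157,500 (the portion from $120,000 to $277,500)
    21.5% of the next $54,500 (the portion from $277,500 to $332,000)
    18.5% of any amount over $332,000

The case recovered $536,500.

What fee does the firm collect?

First $120,000 at 37% = $44,400.00
Next $157,500 at 28.5% = $44,887.50
Next $54,500 at 21.5% = $11,717.50
Remaining $204,500 at 18.5% = $37,832.50
Fee: $44,400.00 + $44,887.50 + $11,717.50 + $37,832.50 = $138,837.50

$138,837.50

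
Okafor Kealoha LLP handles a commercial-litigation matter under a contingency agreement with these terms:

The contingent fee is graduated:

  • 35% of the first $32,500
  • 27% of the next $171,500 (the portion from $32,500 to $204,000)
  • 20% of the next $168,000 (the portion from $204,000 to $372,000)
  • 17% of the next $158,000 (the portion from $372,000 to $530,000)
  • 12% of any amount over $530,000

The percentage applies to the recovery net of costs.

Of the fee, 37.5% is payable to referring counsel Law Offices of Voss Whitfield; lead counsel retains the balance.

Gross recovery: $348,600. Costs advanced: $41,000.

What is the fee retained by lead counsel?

Fee base (net of costs): $348,600 − $41,000 = $307,600
First $32,500 at 35% = $11,375.00
Next $171,500 at 27% = $46,305.00
Remaining $103,600 at 20% = $20,720.00
Fee: $11,375.00 + $46,305.00 + $20,720.00 = $78,400.00
Referral share: 37.5% of $78,400.00 = $29,400.00; lead counsel retains $78,400.00 − $29,400.00 = $49,000.00.

$49,000.00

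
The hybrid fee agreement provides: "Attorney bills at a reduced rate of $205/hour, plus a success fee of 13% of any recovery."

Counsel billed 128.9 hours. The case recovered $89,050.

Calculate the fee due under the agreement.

$38,001.00

Hourly: 128.9 × $205 = $26,424.50
Success fee: 13% of $89,050 = $11,576.50
Total: $26,424.50 + $11,576.50 = $38,001.00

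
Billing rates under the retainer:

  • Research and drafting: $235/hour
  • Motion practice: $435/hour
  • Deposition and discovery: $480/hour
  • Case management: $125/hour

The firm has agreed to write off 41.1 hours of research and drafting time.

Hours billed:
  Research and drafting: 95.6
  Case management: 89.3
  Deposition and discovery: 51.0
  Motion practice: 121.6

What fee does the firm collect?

Research and drafting: 95.6 × $235 = $22,466.00
Motion practice: 121.6 × $435 = $52,896.00
Deposition and discovery: 51.0 × $480 = $24,480.00
Case management: 89.3 × $125 = $11,162.50
Subtotal: $111,004.50
Write-off: 41.1 × $235 = $9,658.50
Total: $111,004.50 − $9,658.50 = $101,346.00

$101,346.00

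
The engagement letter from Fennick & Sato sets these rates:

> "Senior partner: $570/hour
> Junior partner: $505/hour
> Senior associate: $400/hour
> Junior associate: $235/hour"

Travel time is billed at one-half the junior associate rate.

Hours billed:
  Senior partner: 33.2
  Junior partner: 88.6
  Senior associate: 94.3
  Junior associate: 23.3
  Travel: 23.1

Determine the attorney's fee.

Senior partner: 33.2 × $570 = $18,924.00
Junior partner: 88.6 × $505 = $44,743.00
Senior associate: 94.3 × $400 = $37,720.00
Junior associate: 23.3 × $235 = $5,475.50
Subtotal: $18,924.00 + $44,743.00 + $37,720.00 + $5,475.50 = $106,862.50
Travel: 23.1 × ($235 ÷ 2) = 23.1 × $117.50 = $2,714.25
Total: $106,862.50 + $2,714.25 = $109,576.75

$109,576.75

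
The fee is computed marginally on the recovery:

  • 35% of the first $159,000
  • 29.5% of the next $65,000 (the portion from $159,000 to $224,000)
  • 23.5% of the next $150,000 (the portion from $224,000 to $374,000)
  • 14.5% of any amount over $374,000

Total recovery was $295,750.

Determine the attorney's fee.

$91,686.25

First $159,000 at 35% = $55,650.00
Next $65,000 at 29.5% = $19,175.00
Remaining $71,750 at 23.5% = $16,861.25
Fee: $55,650.00 + $19,175.00 + $16,861.25 = $91,686.25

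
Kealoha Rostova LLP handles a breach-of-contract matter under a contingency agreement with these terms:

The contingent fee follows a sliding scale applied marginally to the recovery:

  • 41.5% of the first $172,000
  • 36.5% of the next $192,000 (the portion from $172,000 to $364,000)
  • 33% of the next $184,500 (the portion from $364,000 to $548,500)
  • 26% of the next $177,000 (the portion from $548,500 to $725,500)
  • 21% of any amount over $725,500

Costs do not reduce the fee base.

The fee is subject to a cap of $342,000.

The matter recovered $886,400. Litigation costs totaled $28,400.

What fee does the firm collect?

Fee base is the gross recovery, $886,400; costs are reimbursed separately.
First $172,000 at 41.5% = $71,380.00
Next $192,000 at 36.5% = $70,080.00
Next $184,500 at 33% = $60,885.00
Next $177,000 at 26% = $46,020.00
Remaining $160,900 at 21% = $33,789.00
Fee: $71,380.00 + $70,080.00 + $60,885.00 + $46,020.00 + $33,789.00 = $282,154.00
$282,154.00 is under the $342,000 cap.

$282,154.00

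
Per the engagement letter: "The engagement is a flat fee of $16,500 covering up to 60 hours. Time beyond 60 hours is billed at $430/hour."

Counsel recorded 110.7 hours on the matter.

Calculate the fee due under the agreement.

$38,301.00

Flat fee: $16,500.00
Excess hours: 110.7 − 60 = 50.7
Overrun: 50.7 × $430 = $21,801.00
Total: $16,500.00 + $21,801.00 = $38,301.00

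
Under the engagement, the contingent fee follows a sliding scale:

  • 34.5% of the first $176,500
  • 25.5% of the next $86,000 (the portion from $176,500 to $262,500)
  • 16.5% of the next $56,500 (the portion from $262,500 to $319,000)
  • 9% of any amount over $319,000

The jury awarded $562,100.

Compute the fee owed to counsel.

$114,024.00

First $176,500 at 34.5% = $60,892.50
Next $86,000 at 25.5% = $21,930.00
Next $56,500 at 16.5% = $9,322.50
Remaining $243,100 at 9% = $21,879.00
Fee: $60,892.50 + $21,930.00 + $9,322.50 + $21,879.00 = $114,024.00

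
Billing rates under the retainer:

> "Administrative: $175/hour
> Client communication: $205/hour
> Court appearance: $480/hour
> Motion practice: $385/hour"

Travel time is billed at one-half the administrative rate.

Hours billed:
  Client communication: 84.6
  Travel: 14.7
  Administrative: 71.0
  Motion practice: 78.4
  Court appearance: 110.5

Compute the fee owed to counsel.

$114,278.25

Administrative: 71.0 × $175 = $12,425.00
Client communication: 84.6 × $205 = $17,343.00
Court appearance: 110.5 × $480 = $53,040.00
Motion practice: 78.4 × $385 = $30,184.00
Subtotal: $12,425.00 + $17,343.00 + $53,040.00 + $30,184.00 = $112,992.00
Travel: 14.7 × ($175 ÷ 2) = 14.7 × $87.50 = $1,286.25
Total: $112,992.00 + $1,286.25 = $114,278.25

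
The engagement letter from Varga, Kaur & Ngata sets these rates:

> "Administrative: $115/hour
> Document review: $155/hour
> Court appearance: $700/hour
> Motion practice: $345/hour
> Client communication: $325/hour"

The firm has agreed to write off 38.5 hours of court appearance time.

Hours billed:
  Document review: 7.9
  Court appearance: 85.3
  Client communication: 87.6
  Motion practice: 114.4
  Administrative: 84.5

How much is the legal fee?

$111,640.00

Administrative: 84.5 × $115 = $9,717.50
Document review: 7.9 × $155 = $1,224.50
Court appearance: 85.3 × $700 = $59,710.00
Motion practice: 114.4 × $345 = $39,468.00
Client communication: 87.6 × $325 = $28,470.00
Subtotal: $138,590.00
Write-off: 38.5 × $700 = $26,950.00
Total: $138,590.00 − $26,950.00 = $111,640.00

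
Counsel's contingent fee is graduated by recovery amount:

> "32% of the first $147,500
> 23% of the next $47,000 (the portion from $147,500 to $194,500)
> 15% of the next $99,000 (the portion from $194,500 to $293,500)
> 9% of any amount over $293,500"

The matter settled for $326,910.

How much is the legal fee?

First $147,500 at 32% = $47,200.00
Next $47,000 at 23% = $10,810.00
Next $99,000 at 15% = $14,850.00
Remaining $33,410 at 9% = $3,006.90
Fee: $47,200.00 + $10,810.00 + $14,850.00 + $3,006.90 = $75,866.90

$75,866.90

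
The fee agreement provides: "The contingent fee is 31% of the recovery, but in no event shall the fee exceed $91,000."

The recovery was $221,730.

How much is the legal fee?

$68,736.30

31% of $221,730 = $68,736.30
That is under the $91,000 cap.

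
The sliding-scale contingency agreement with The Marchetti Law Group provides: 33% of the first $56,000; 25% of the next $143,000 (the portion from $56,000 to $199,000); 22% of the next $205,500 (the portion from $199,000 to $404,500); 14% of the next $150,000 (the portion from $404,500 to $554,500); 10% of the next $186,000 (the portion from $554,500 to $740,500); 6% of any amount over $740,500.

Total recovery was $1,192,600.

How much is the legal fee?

$166,166.00

First $56,000 at 33% = $18,480.00
Next $143,000 at 25% = $35,750.00
Next $205,500 at 22% = $45,210.00
Next $150,000 at 14% = $21,000.00
Next $186,000 at 10% = $18,600.00
Remaining $452,100 at 6% = $27,126.00
Fee: $18,480.00 + $35,750.00 + $45,210.00 + $21,000.00 + $18,600.00 + $27,126.00 = $166,166.00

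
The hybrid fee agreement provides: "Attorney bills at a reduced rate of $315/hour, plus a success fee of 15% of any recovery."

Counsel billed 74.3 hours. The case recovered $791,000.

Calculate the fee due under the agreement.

$142,054.50

Hourly: 74.3 × $315 = $23,404.50
Success fee: 15% of $791,000 = $118,650.00
Total: $23,404.50 + $118,650.00 = $142,054.50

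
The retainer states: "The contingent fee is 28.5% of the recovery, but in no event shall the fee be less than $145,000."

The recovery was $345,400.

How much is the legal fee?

$145,000.00

28.5% of $345,400 = $98,439.00
That is below the $145,000 minimum, so the minimum applies.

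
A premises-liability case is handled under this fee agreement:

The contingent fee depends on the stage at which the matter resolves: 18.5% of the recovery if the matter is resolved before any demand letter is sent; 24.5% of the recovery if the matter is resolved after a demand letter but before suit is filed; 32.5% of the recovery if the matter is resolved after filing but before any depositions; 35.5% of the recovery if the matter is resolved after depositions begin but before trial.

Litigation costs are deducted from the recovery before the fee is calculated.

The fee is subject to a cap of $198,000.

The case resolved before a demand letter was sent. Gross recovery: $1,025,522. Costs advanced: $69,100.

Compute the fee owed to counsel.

Fee base (net of costs): $1,025,522 − $69,100 = $956,422
The matter resolved before a demand letter was sent, so the 18.5% rate applies.
$956,422 × 18.5% = $176,938.07
$176,938.07 is under the $198,000 cap.

$176,938.07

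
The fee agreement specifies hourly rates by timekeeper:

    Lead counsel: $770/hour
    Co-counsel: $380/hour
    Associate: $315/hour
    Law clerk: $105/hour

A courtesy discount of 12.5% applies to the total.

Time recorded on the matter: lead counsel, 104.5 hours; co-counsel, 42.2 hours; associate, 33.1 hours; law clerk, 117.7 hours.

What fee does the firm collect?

$104,375.25

Lead counsel: 104.5 × $770 = $80,465.00
Co-counsel: 42.2 × $380 = $16,036.00
Associate: 33.1 × $315 = $10,426.50
Law clerk: 117.7 × $105 = $12,358.50
Subtotal: $119,286.00
Less 12.5% discount: −$14,910.75
Total: $119,286.00 − $14,910.75 = $104,375.25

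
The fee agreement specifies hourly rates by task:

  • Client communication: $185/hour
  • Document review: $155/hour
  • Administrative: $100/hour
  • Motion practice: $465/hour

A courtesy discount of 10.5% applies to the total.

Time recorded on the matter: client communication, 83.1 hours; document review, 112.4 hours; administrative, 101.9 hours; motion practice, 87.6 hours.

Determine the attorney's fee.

$74,928.95

Client communication: 83.1 × $185 = $15,373.50
Document review: 112.4 × $155 = $17,422.00
Administrative: 101.9 × $100 = $10,190.00
Motion practice: 87.6 × $465 = $40,734.00
Subtotal: $83,719.50
Less 10.5% discount: −$8,790.55
Total: $83,719.50 − $8,790.55 = $74,928.95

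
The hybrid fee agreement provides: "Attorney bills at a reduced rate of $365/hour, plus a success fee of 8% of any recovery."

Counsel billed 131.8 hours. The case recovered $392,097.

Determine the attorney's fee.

Hourly: 131.8 × $365 = $48,107.00
Success fee: 8% of $392,097 = $31,367.76
Total: $48,107.00 + $31,367.76 = $79,474.76

$79,474.76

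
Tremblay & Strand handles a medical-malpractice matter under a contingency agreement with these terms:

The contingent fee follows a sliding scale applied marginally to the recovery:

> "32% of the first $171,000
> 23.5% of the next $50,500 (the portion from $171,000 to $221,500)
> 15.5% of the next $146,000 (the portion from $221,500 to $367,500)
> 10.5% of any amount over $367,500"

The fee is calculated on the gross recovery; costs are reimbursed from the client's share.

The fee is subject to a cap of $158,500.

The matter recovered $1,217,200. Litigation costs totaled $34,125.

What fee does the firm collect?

$158,500.00

Fee base is the gross recovery, $1,217,200; costs are reimbursed separately.
First $171,000 at 32% = $54,720.00
Next $50,500 at 23.5% = $11,867.50
Next $146,000 at 15.5% = $22,630.00
Remaining $849,700 at 10.5% = $89,218.50
Fee: $54,720.00 + $11,867.50 + $22,630.00 + $89,218.50 = $178,436.00
$178,436.00 exceeds the $158,500 cap, so the fee is capped at $158,500.00.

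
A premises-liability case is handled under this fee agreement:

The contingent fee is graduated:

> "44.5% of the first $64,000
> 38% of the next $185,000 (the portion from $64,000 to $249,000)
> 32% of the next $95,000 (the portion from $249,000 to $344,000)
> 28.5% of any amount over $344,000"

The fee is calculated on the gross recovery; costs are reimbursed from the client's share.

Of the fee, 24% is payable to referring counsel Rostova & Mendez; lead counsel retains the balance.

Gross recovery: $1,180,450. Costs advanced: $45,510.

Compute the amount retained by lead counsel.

$279,351.87

Fee base is the gross recovery, $1,180,450; costs are reimbursed separately.
First $64,000 at 44.5% = $28,480.00
Next $185,000 at 38% = $70,300.00
Next $95,000 at 32% = $30,400.00
Remaining $836,450 at 28.5% = $238,388.25
Fee: $28,480.00 + $70,300.00 + $30,400.00 + $238,388.25 = $367,568.25
Referral share: 24% of $367,568.25 = $88,216.38; lead counsel retains $367,568.25 − $88,216.38 = $279,351.87.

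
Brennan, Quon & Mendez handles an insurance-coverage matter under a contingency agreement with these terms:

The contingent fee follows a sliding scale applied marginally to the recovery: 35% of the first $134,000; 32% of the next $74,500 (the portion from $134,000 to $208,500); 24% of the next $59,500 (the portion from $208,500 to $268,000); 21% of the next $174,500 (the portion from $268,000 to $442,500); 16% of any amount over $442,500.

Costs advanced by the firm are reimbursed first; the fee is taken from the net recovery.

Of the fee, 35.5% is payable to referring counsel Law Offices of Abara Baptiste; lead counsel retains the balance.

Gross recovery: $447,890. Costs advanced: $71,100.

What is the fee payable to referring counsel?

$38,292.39

Fee base (net of costs): $447,890 − $71,100 = $376,790
First $134,000 at 35% = $46,900.00
Next $74,500 at 32% = $23,840.00
Next $59,500 at 24% = $14,280.00
Remaining $108,790 at 21% = $22,845.90
Fee: $46,900.00 + $23,840.00 + $14,280.00 + $22,845.90 = $107,865.90
Referral share: 35.5% of $107,865.90 = $38,292.39; lead counsel retains $107,865.90 − $38,292.39 = $69,573.51.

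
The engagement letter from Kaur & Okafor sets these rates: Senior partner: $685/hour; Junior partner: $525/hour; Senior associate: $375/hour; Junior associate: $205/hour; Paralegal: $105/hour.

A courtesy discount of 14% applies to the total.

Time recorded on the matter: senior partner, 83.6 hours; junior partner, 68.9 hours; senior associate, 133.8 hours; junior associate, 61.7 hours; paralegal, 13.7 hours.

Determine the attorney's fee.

$135,622.43

Senior partner: 83.6 × $685 = $57,266.00
Junior partner: 68.9 × $525 = $36,172.50
Senior associate: 133.8 × $375 = $50,175.00
Junior associate: 61.7 × $205 = $12,648.50
Paralegal: 13.7 × $105 = $1,438.50
Subtotal: $157,700.50
Less 14% discount: −$22,078.07
Total: $157,700.50 − $22,078.07 = $135,622.43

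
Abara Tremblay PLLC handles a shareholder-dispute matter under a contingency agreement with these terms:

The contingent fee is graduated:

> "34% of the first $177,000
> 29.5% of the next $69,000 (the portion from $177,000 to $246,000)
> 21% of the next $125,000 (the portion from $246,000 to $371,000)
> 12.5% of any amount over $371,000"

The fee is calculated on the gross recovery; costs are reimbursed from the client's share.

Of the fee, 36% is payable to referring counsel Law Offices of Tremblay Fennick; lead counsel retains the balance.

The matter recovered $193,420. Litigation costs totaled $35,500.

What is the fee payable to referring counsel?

$23,408.60

Fee base is the gross recovery, $193,420; costs are reimbursed separately.
First $177,000 at 34% = $60,180.00
Remaining $16,420 at 29.5% = $4,843.90
Fee: $60,180.00 + $4,843.90 = $65,023.90
Referral share: 36% of $65,023.90 = $23,408.60; lead counsel retains $65,023.90 − $23,408.60 = $41,615.30.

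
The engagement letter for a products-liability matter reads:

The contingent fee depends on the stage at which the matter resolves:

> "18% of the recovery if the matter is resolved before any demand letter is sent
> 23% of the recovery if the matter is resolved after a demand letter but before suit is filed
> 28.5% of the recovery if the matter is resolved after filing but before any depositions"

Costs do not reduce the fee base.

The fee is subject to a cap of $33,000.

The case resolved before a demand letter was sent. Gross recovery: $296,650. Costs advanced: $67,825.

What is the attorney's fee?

$33,000.00

Fee base is the gross recovery, $296,650; costs are reimbursed separately.
The matter resolved before a demand letter was sent, so the 18% rate applies.
$296,650 × 18% = $53,397.00
$53,397.00 exceeds the $33,000 cap, so the fee is capped at $33,000.00.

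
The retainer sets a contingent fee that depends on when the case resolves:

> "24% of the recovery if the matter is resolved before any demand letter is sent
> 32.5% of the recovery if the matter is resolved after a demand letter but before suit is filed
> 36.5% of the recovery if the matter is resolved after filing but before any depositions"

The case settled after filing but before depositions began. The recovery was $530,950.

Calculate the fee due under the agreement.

$193,796.75

The matter settled after filing but before depositions began, so the 36.5% rate applies.
$530,950 × 36.5% = $193,796.75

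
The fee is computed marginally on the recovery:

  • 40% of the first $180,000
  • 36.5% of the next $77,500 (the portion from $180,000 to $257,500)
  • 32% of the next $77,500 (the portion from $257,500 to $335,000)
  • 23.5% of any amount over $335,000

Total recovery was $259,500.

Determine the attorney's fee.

$100,927.50

First $180,000 at 40% = $72,000.00
Next $77,500 at 36.5% = $28,287.50
Remaining $2,000 at 32% = $640.00
Fee: $72,000.00 + $28,287.50 + $640.00 = $100,927.50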